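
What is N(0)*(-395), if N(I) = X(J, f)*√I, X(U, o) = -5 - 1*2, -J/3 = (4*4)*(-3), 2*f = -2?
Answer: 0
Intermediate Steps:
f = -1 (f = (½)*(-2) = -1)
J = 144 (J = -3*4*4*(-3) = -48*(-3) = -3*(-48) = 144)
X(U, o) = -7 (X(U, o) = -5 - 2 = -7)
N(I) = -7*√I
N(0)*(-395) = -7*√0*(-395) = -7*0*(-395) = 0*(-395) = 0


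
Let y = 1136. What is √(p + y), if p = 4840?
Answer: 6*√166 ≈ 77.305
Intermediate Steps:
√(p + y) = √(4840 + 1136) = √5976 = 6*√166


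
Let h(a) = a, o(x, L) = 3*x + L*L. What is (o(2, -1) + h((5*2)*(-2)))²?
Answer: 169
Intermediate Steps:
o(x, L) = L² + 3*x (o(x, L) = 3*x + L² = L² + 3*x)
(o(2, -1) + h((5*2)*(-2)))² = (((-1)² + 3*2) + (5*2)*(-2))² = ((1 + 6) + 10*(-2))² = (7 - 20)² = (-13)² = 169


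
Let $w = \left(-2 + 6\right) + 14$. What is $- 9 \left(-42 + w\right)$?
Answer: $216$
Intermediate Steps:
$w = 18$ ($w = 4 + 14 = 18$)
$- 9 \left(-42 + w\right) = - 9 \left(-42 + 18\right) = \left(-9\right) \left(-24\right) = 216$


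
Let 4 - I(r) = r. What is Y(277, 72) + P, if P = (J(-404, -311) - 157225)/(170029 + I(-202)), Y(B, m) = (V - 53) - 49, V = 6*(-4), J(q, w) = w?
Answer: -2400794/18915 ≈ -126.93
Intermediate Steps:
V = -24
I(r) = 4 - r
Y(B, m) = -126 (Y(B, m) = (-24 - 53) - 49 = -77 - 49 = -126)
P = -17504/18915 (P = (-311 - 157225)/(170029 + (4 - 1*(-202))) = -157536/(170029 + (4 + 202)) = -157536/(170029 + 206) = -157536/170235 = -157536*1/170235 = -17504/18915 ≈ -0.92540)
Y(277, 72) + P = -126 - 17504/18915 = -2400794/18915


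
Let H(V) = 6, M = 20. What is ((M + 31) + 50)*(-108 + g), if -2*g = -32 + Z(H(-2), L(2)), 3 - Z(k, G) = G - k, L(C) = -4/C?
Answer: -19695/2 ≈ -9847.5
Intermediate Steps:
Z(k, G) = 3 + k - G (Z(k, G) = 3 - (G - k) = 3 + (k - G) = 3 + k - G)
g = 21/2 (g = -(-32 + (3 + 6 - (-4)/2))/2 = -(-32 + (3 + 6 - 1*(-2)))/2 = -(-32 + (3 + 6 + 2))/2 = -(-32 + 11)/2 = -½*(-21) = 21/2 ≈ 10.500)
((M + 31) + 50)*(-108 + g) = ((20 + 31) + 50)*(-108 + 21/2) = (51 + 50)*(-195/2) = 101*(-195/2) = -19695/2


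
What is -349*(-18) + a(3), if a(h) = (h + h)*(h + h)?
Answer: 6318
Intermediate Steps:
a(h) = 4*h² (a(h) = (2*h)*(2*h) = 4*h²)
-349*(-18) + a(3) = -349*(-18) + 4*3² = 6282 + 4*9 = 6282 + 36 = 6318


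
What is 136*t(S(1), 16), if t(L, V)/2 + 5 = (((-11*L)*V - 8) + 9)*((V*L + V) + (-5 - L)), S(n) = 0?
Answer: 1632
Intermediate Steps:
t(L, V) = -10 + 2*(1 - 11*L*V)*(-5 + V - L + L*V) (t(L, V) = -10 + 2*((((-11*L)*V - 8) + 9)*((V*L + V) + (-5 - L))) = -10 + 2*(((-11*L*V - 8) + 9)*((L*V + V) + (-5 - L))) = -10 + 2*(((-8 - 11*L*V) + 9)*((V + L*V) + (-5 - L))) = -10 + 2*((1 - 11*L*V)*(-5 + V - L + L*V)) = -10 + 2*(1 - 11*L*V)*(-5 + V - L + L*V))
136*t(S(1), 16) = 136*(-20 - 2*0 + 2*16 - 22*0*16**2 - 22*0**2*16**2 + 22*16*0**2 + 112*0*16) = 136*(-20 + 0 + 32 - 22*0*256 - 22*0*256 + 22*16*0 + 0) = 136*(-20 + 0 + 32 + 0 + 0 + 0 + 0) = 136*12 = 1632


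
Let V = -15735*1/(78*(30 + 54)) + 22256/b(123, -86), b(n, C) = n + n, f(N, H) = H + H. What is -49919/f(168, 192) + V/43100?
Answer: -2006788381919/15437385600 ≈ -130.00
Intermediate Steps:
f(N, H) = 2*H
b(n, C) = 2*n
V = 2628713/29848 (V = -15735*1/(78*(30 + 54)) + 22256/((2*123)) = -15735/(78*84) + 22256/246 = -15735/6552 + 22256*(1/246) = -15735*1/6552 + 11128/123 = -5245/2184 + 11128/123 = 2628713/29848 ≈ 88.070)
-49919/f(168, 192) + V/43100 = -49919/(2*192) + (2628713/29848)/43100 = -49919/384 + (2628713/29848)*(1/43100) = -49919*1/384 + 2628713/1286448800 = -49919/384 + 2628713/1286448800 = -2006788381919/15437385600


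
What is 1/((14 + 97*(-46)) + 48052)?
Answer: 1/43604 ≈ 2.2934e-5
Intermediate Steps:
1/((14 + 97*(-46)) + 48052) = 1/((14 - 4462) + 48052) = 1/(-4448 + 48052) = 1/43604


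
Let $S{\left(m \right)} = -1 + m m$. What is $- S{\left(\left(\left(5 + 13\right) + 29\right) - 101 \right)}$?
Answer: $-2915$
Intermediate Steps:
$S{\left(m \right)} = -1 + m^{2}$
$- S{\left(\left(\left(5 + 13\right) + 29\right) - 101 \right)} = - (-1 + \left(\left(\left(5 + 13\right) + 29\right) - 101\right)^{2}) = - (-1 + \left(\left(18 + 29\right) - 101\right)^{2}) = - (-1 + \left(47 - 101\right)^{2}) = - (-1 + \left(-54\right)^{2}) = - (-1 + 2916) = \left(-1\right) 2915 = -2915$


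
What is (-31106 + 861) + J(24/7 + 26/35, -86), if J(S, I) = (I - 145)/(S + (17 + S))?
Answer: -26835400/887 ≈ -30254.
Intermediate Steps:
J(S, I) = (-145 + I)/(17 + 2*S)
(-31106 + 861) + J(24/7 + 26/35, -86) = (-31106 + 861) + (-145 - 86)/(17 + 2*(24/7 + 26/35)) = -30245 - 231/(17 + 2*(24*(⅐) + 26*(1/35))) = -30245 - 231/(17 + 2*(24/7 + 26/35)) = -30245 - 231/(17 + 2*(146/35)) = -30245 - 231/(17 + 292/35) = -30245 - 231/(887/35) = -30245 + (35/887)*(-231) = -30245 - 8085/887 = -26835400/887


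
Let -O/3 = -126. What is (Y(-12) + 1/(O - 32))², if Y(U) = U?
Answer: 17230801/119716 ≈ 143.93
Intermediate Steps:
O = 378 (O = -3*(-126) = 378)
(Y(-12) + 1/(O - 32))² = (-12 + 1/(378 - 32))² = (-12 + 1/346)² = (-4151/346)² = 17230801/119716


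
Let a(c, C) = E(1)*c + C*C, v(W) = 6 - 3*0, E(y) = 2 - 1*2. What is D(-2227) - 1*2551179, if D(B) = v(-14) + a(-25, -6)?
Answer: -2551137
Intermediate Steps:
E(y) = 0 (E(y) = 2 - 2 = 0)
v(W) = 6 (v(W) = 6 + 0 = 6)
a(c, C) = C² (a(c, C) = 0*c + C*C = 0 + C² = C²)
D(B) = 42 (D(B) = 6 + (-6)² = 6 + 36 = 42)
D(-2227) - 1*2551179 = 42 - 1*2551179 = 42 - 2551179 = -2551137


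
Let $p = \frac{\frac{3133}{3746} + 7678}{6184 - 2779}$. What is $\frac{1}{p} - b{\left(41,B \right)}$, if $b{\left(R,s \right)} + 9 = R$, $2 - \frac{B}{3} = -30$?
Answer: $- \frac{302574114}{9588307} \approx -31.557$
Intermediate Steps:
$B = 96$ ($B = 6 - -90 = 6 + 90 = 96$)
$b{\left(R,s \right)} = -9 + R$
$p = \frac{9588307}{4251710}$ ($p = \frac{3133 \cdot \frac{1}{3746} + 7678}{3405} = \left(\frac{3133}{3746} + 7678\right) \frac{1}{3405} = \frac{28764921}{3746} \cdot \frac{1}{3405} = \frac{9588307}{4251710} \approx 2.2552$)
$\frac{1}{p} - b{\left(41,B \right)} = \frac{1}{\frac{9588307}{4251710}} - \left(-9 + 41\right) = \frac{4251710}{9588307} - 32 = - \frac{302574114}{9588307}$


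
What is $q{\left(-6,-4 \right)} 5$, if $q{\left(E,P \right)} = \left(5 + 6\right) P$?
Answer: $-220$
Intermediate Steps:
$q{\left(E,P \right)} = 11 P$
$q{\left(-6,-4 \right)} 5 = 11 \left(-4\right) 5 = \left(-44\right) 5 = -220$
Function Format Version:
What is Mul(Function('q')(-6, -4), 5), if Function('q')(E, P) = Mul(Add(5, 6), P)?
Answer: -220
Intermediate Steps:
Function('q')(E, P) = Mul(11, P)
Mul(Function('q')(-6, -4), 5) = Mul(Mul(11, -4), 5) = Mul(-44, 5) = -220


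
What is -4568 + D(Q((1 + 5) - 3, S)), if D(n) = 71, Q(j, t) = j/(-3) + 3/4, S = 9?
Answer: -4497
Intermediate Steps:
Q(j, t) = ¾ - j/3 (Q(j, t) = j*(-⅓) + 3*(¼) = -j/3 + ¾ = ¾ - j/3)
-4568 + D(Q((1 + 5) - 3, S)) = -4568 + 71 = -4497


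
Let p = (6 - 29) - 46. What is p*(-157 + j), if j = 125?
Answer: 2208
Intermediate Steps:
p = -69 (p = -23 - 46 = -69)
p*(-157 + j) = -69*(-157 + 125) = -69*(-32) = 2208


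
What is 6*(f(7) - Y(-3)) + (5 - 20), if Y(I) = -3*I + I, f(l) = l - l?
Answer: -51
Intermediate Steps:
f(l) = 0
Y(I) = -2*I
6*(f(7) - Y(-3)) + (5 - 20) = 6*(0 - (-2)*(-3)) + (5 - 20) = 6*(0 - 1*6) - 15 = 6*(0 - 6) - 15 = 6*(-6) - 15 = -36 - 15 = -51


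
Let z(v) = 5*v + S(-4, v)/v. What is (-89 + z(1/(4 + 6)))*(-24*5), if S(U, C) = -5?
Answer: 16620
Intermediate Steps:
z(v) = -5/v + 5*v (z(v) = 5*v - 5/v = -5/v + 5*v)
(-89 + z(1/(4 + 6)))*(-24*5) = (-89 + (-5/(1/(4 + 6)) + 5/(4 + 6)))*(-24*5) = (-89 + (-5/(1/10) + 5/10))*(-120) = (-89 + (-5/⅒ + 5*(⅒)))*(-120) = (-89 + (-5*10 + ½))*(-120) = (-89 + (-50 + ½))*(-120) = (-89 - 99/2)*(-120) = -277/2*(-120) = 16620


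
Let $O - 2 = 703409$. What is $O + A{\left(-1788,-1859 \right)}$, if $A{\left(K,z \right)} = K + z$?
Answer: $699764$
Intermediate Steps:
$O = 703411$ ($O = 2 + 703409 = 703411$)
$O + A{\left(-1788,-1859 \right)} = 703411 - 3647 = 699764$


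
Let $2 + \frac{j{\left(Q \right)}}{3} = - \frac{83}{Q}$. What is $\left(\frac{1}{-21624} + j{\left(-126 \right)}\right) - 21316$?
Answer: $- \frac{3227169371}{151368} \approx -21320.0$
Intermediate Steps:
$j{\left(Q \right)} = -6 - \frac{249}{Q}$ ($j{\left(Q \right)} = -6 + 3 \left(- \frac{83}{Q}\right) = -6 - \frac{249}{Q}$)
$\left(\frac{1}{-21624} + j{\left(-126 \right)}\right) - 21316 = \left(\frac{1}{-21624} - \left(6 + \frac{249}{-126}\right)\right) - 21316 = \left(- \frac{1}{21624} - \frac{169}{42}\right) - 21316 = - \frac{609083}{151368} - 21316 = - \frac{3227169371}{151368}$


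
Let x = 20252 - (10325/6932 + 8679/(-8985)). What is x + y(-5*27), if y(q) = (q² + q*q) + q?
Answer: 1174395850681/20761340 ≈ 56567.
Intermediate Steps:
x = 420447788581/20761340 (x = 20252 - (10325*(1/6932) + 8679*(-1/8985)) = 20252 - (10325/6932 - 2893/2995) = 20252 - 1*10869099/20761340 = 20252 - 10869099/20761340 = 420447788581/20761340 ≈ 20251.)
y(q) = q + 2*q² (y(q) = (q² + q²) + q = 2*q² + q = q + 2*q²)
x + y(-5*27) = 420447788581/20761340 + (-5*27)*(1 + 2*(-5*27)) = 420447788581/20761340 - 135*(1 + 2*(-135)) = 420447788581/20761340 - 135*(1 - 270) = 420447788581/20761340 - 135*(-269) = 420447788581/20761340 + 36315 = 1174395850681/20761340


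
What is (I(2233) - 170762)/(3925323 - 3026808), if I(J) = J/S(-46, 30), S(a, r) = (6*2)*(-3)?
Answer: -1229933/6469308 ≈ -0.19012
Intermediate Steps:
S(a, r) = -36 (S(a, r) = 12*(-3) = -36)
I(J) = -J/36 (I(J) = J/(-36) = J*(-1/36) = -J/36)
(I(2233) - 170762)/(3925323 - 3026808) = (-1/36*2233 - 170762)/(3925323 - 3026808) = (-2233/36 - 170762)/898515 = -6149665/36*1/898515 = -1229933/6469308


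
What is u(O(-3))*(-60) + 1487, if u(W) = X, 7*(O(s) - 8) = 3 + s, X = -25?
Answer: 2987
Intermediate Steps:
O(s) = 59/7 + s/7 (O(s) = 8 + (3 + s)/7 = 8 + (3/7 + s/7) = 59/7 + s/7)
u(W) = -25
u(O(-3))*(-60) + 1487 = -25*(-60) + 1487 = 1500 + 1487 = 2987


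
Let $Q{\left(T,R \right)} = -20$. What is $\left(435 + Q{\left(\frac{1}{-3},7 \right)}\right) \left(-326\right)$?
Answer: $-135290$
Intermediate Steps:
$\left(435 + Q{\left(\frac{1}{-3},7 \right)}\right) \left(-326\right) = \left(435 - 20\right) \left(-326\right) = 415 \left(-326\right) = -135290$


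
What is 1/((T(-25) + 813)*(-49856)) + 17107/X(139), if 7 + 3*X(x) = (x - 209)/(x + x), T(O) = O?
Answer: -5838648387205/825017088 ≈ -7077.0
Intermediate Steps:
X(x) = -7/3 + (-209 + x)/(6*x) (X(x) = -7/3 + ((x - 209)/(x + x))/3 = -7/3 + ((-209 + x)/((2*x)))/3 = -7/3 + ((-209 + x)*(1/(2*x)))/3 = -7/3 + ((-209 + x)/(2*x))/3 = -7/3 + (-209 + x)/(6*x))
1/((T(-25) + 813)*(-49856)) + 17107/X(139) = 1/((-25 + 813)*(-49856)) + 17107/(((⅙)*(-209 - 13*139)/139)) = -1/49856/788 + 17107/(((⅙)*(1/139)*(-209 - 1807))) = (1/788)*(-1/49856) + 17107/(((⅙)*(1/139)*(-2016))) = -1/39286528 + 17107/(-336/139) = -1/39286528 + 17107*(-139/336) = -1/39286528 - 2377873/336 = -5838648387205/825017088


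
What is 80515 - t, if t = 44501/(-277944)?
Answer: 22378705661/277944 ≈ 80515.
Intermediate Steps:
t = -44501/277944 (t = 44501*(-1/277944) = -44501/277944 ≈ -0.16011)
80515 - t = 80515 - 1*(-44501/277944) = 80515 + 44501/277944 = 22378705661/277944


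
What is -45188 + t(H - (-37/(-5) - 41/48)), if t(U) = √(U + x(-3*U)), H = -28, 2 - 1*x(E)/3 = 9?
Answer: -45188 + I*√199965/60 ≈ -45188.0 + 7.4529*I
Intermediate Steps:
x(E) = -21 (x(E) = 6 - 3*9 = 6 - 27 = -21)
t(U) = √(-21 + U) (t(U) = √(U - 21) = √(-21 + U))
-45188 + t(H - (-37/(-5) - 41/48)) = -45188 + √(-21 + (-28 - (-37/(-5) - 41/48))) = -45188 + √(-21 + (-28 - (-37*(-⅕) - 41*1/48))) = -45188 + √(-21 + (-28 - (37/5 - 41/48))) = -45188 + √(-21 + (-28 - 1*1571/240)) = -45188 + √(-21 + (-28 - 1571/240)) = -45188 + √(-21 - 8291/240) = -45188 + √(-13331/240) = -45188 + I*√199965/60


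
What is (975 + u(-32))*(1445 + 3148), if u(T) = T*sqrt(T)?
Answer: 4478175 - 587904*I*sqrt(2) ≈ 4.4782e+6 - 8.3142e+5*I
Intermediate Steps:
u(T) = T**(3/2)
(975 + u(-32))*(1445 + 3148) = (975 + (-32)**(3/2))*(1445 + 3148) = (975 - 128*I*sqrt(2))*4593 = 4478175 - 587904*I*sqrt(2)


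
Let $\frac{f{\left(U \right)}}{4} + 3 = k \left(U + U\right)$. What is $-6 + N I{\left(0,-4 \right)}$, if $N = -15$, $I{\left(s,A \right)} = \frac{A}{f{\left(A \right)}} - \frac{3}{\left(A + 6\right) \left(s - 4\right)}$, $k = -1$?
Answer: $- \frac{69}{8} \approx -8.625$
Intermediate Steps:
$f{\left(U \right)} = -12 - 8 U$ ($f{\left(U \right)} = -12 + 4 \left(- (U + U)\right) = -12 + 4 \left(- 2 U\right) = -12 - 8 U$)
$I{\left(s,A \right)} = \frac{A}{-12 - 8 A} - \frac{3}{\left(-4 + s\right) \left(6 + A\right)}$ ($I{\left(s,A \right)} = \frac{A}{-12 - 8 A} - \frac{3}{\left(A + 6\right) \left(s - 4\right)} = \frac{A}{-12 - 8 A} - \frac{3}{\left(6 + A\right) \left(-4 + s\right)} = \frac{A}{-12 - 8 A} - \frac{3}{\left(-4 + s\right) \left(6 + A\right)}$)
$-6 + N I{\left(0,-4 \right)} = -6 - 15 \frac{36 - 4 \left(-4\right)^{2} + 0 \left(-4\right)^{2} + 6 \left(-4\right) 0}{4 \left(-3 - -8\right) \left(-24 - -16 + 6 \cdot 0 - 0\right)} = -6 - 15 \frac{36 - 64 + 0 \cdot 16 + 0}{4 \left(-3 + 8\right) \left(-24 + 16 + 0 + 0\right)} = -6 - 15 \frac{36 - 64 + 0 + 0}{4 \cdot 5 \left(-8\right)} = -6 - 15 \cdot \frac{1}{4} \cdot \frac{1}{5} \left(- \frac{1}{8}\right) \left(-28\right) = -6 - \frac{21}{8} = - \frac{69}{8}$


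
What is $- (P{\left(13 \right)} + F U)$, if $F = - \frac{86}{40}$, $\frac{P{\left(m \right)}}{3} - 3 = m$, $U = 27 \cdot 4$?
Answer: $\frac{921}{5} \approx 184.2$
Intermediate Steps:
$U = 108$
$P{\left(m \right)} = 9 + 3 m$
$F = - \frac{43}{20}$ ($F = \left(-86\right) \frac{1}{40} = - \frac{43}{20} \approx -2.15$)
$- (P{\left(13 \right)} + F U) = - (\left(9 + 3 \cdot 13\right) - \frac{1161}{5}) = - (\left(9 + 39\right) - \frac{1161}{5}) = - (48 - \frac{1161}{5}) = \left(-1\right) \left(- \frac{921}{5}\right) = \frac{921}{5}$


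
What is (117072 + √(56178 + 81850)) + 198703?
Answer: 315775 + 2*√34507 ≈ 3.1615e+5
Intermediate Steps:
(117072 + √(56178 + 81850)) + 198703 = (117072 + √138028) + 198703 = (117072 + 2*√34507) + 198703 = 315775 + 2*√34507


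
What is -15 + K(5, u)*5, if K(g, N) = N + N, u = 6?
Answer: 45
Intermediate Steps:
K(g, N) = 2*N
-15 + K(5, u)*5 = -15 + (2*6)*5 = -15 + 12*5 = -15 + 60 = 45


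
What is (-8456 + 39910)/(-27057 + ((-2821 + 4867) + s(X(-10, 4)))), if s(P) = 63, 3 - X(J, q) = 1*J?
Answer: -15727/12474 ≈ -1.2608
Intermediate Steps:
X(J, q) = 3 - J
(-8456 + 39910)/(-27057 + ((-2821 + 4867) + s(X(-10, 4)))) = (-8456 + 39910)/(-27057 + ((-2821 + 4867) + 63)) = 31454/(-27057 + (2046 + 63)) = 31454/(-27057 + 2109) = 31454/(-24948) = 31454*(-1/24948) = -15727/12474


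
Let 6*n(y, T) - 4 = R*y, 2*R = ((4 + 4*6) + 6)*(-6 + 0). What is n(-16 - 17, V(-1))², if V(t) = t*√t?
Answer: 2839225/9 ≈ 3.1547e+5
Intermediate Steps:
V(t) = t^(3/2)
R = -102 (R = (((4 + 4*6) + 6)*(-6 + 0))/2 = (((4 + 24) + 6)*(-6))/2 = ((28 + 6)*(-6))/2 = (34*(-6))/2 = (½)*(-204) = -102)
n(y, T) = ⅔ - 17*y (n(y, T) = ⅔ + (-102*y)/6 = ⅔ - 17*y)
n(-16 - 17, V(-1))² = (⅔ - 17*(-16 - 17))² = (⅔ - 17*(-33))² = (⅔ + 561)² = (1685/3)² = 2839225/9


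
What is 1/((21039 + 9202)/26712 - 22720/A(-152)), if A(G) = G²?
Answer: 9643032/1434241 ≈ 6.7234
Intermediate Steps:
1/((21039 + 9202)/26712 - 22720/A(-152)) = 1/((21039 + 9202)/26712 - 22720/((-152)²)) = 1/(30241*(1/26712) - 22720/23104) = 1/(30241/26712 - 22720*1/23104) = 1/(30241/26712 - 355/361) = 1/(1434241/9643032) = 9643032/1434241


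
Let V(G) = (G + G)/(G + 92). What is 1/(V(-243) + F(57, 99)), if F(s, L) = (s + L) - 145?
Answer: 151/2147 ≈ 0.070331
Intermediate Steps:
F(s, L) = -145 + L + s (F(s, L) = (L + s) - 145 = -145 + L + s)
V(G) = 2*G/(92 + G) (V(G) = (2*G)/(92 + G) = 2*G/(92 + G))
1/(V(-243) + F(57, 99)) = 1/(2*(-243)/(92 - 243) + (-145 + 99 + 57)) = 1/(2*(-243)/(-151) + 11) = 1/(2*(-243)*(-1/151) + 11) = 1/(486/151 + 11) = 1/(2147/151) = 151/2147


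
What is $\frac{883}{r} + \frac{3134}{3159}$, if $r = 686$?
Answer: $\frac{4939321}{2167074} \approx 2.2793$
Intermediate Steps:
$\frac{883}{r} + \frac{3134}{3159} = \frac{883}{686} + \frac{3134}{3159} = \frac{4939321}{2167074}$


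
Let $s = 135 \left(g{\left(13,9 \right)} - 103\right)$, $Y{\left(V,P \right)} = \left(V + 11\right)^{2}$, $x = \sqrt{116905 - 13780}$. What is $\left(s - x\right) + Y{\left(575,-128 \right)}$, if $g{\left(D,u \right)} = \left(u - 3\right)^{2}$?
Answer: $334351 - 25 \sqrt{165} \approx 3.3403 \cdot 10^{5}$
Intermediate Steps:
$g{\left(D,u \right)} = \left(-3 + u\right)^{2}$
$x = 25 \sqrt{165}$ ($x = \sqrt{103125} = 25 \sqrt{165} \approx 321.13$)
$Y{\left(V,P \right)} = \left(11 + V\right)^{2}$
$s = -9045$ ($s = 135 \left(\left(-3 + 9\right)^{2} - 103\right) = 135 \left(6^{2} - 103\right) = 135 \left(36 - 103\right) = 135 \left(-67\right) = -9045$)
$\left(s - x\right) + Y{\left(575,-128 \right)} = \left(-9045 - 25 \sqrt{165}\right) + \left(11 + 575\right)^{2} = \left(-9045 - 25 \sqrt{165}\right) + 586^{2} = \left(-9045 - 25 \sqrt{165}\right) + 343396 = 334351 - 25 \sqrt{165}$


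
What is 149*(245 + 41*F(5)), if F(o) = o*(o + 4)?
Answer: 311410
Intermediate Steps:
F(o) = o*(4 + o)
149*(245 + 41*F(5)) = 149*(245 + 41*(5*(4 + 5))) = 149*(245 + 41*(5*9)) = 149*(245 + 41*45) = 149*(245 + 1845) = 149*2090 = 311410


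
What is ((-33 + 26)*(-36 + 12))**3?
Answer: 4741632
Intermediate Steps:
((-33 + 26)*(-36 + 12))**3 = (-7*(-24))**3 = 168**3 = 4741632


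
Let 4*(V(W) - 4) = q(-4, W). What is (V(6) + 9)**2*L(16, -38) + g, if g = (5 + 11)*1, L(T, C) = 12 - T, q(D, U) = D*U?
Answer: -180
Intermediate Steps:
V(W) = 4 - W (V(W) = 4 + (-4*W)/4 = 4 - W)
g = 16 (g = 16*1 = 16)
(V(6) + 9)**2*L(16, -38) + g = ((4 - 1*6) + 9)**2*(12 - 1*16) + 16 = ((4 - 6) + 9)**2*(12 - 16) + 16 = (-2 + 9)**2*(-4) + 16 = 7**2*(-4) + 16 = 49*(-4) + 16 = -196 + 16 = -180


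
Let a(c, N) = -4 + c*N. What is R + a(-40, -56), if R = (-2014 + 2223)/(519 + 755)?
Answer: 2848873/1274 ≈ 2236.2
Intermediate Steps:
a(c, N) = -4 + N*c
R = 209/1274 ≈ 0.16405
R + a(-40, -56) = 209/1274 + (-4 - 56*(-40)) = 209/1274 + (-4 + 2240) = 209/1274 + 2236 = 2848873/1274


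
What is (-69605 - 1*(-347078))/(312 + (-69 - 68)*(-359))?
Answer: 277473/49495 ≈ 5.6061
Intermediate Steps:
(-69605 - 1*(-347078))/(312 + (-69 - 68)*(-359)) = (-69605 + 347078)/(312 - 137*(-359)) = 277473/(312 + 49183) = 277473/49495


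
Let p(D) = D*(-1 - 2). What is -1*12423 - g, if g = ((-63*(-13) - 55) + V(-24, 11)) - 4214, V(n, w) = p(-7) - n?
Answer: -9018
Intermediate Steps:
p(D) = -3*D (p(D) = D*(-3) = -3*D)
V(n, w) = 21 - n (V(n, w) = -3*(-7) - n = 21 - n)
g = -3405 (g = ((-63*(-13) - 55) + (21 - 1*(-24))) - 4214 = ((819 - 55) + (21 + 24)) - 4214 = (764 + 45) - 4214 = 809 - 4214 = -3405)
-1*12423 - g = -1*12423 - 1*(-3405) = -12423 + 3405 = -9018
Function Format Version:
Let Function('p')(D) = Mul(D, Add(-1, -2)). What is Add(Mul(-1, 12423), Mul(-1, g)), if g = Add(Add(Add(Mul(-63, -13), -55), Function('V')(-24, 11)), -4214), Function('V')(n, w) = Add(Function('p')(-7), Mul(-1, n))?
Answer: -9018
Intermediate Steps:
Function('p')(D) = Mul(-3, D) (Function('p')(D) = Mul(D, -3) = Mul(-3, D))
Function('V')(n, w) = Add(21, Mul(-1, n)) (Function('V')(n, w) = Add(Mul(-3, -7), Mul(-1, n)) = Add(21, Mul(-1, n)))
g = -3405 (g = Add(Add(Add(Mul(-63, -13), -55), Add(21, Mul(-1, -24))), -4214) = Add(Add(Add(819, -55), Add(21, 24)), -4214) = Add(Add(764, 45), -4214) = Add(809, -4214) = -3405)
Add(Mul(-1, 12423), Mul(-1, g)) = Add(Mul(-1, 12423), Mul(-1, -3405)) = Add(-12423, 3405) = -9018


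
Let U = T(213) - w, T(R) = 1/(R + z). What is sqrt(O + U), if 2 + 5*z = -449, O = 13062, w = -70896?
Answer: sqrt(31651833238)/614 ≈ 289.75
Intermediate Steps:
z = -451/5 (z = -2/5 + (1/5)*(-449) = -2/5 - 449/5 = -451/5 ≈ -90.200)
T(R) = 1/(-451/5 + R) (T(R) = 1/(R - 451/5) = 1/(-451/5 + R))
U = 43530149/614 (U = 5/(-451 + 5*213) - 1*(-70896) = 5/(-451 + 1065) + 70896 = 5/614 + 70896 = 43530149/614 ≈ 70896.)
sqrt(O + U) = sqrt(13062 + 43530149/614) = sqrt(51550217/614) = sqrt(31651833238)/614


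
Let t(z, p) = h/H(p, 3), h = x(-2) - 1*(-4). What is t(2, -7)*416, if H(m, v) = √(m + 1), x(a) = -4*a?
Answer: -832*I*√6 ≈ -2038.0*I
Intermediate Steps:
H(m, v) = √(1 + m)
h = 12 (h = -4*(-2) - 1*(-4) = 8 + 4 = 12)
t(z, p) = 12/√(1 + p) (t(z, p) = 12/(√(1 + p)) = 12/√(1 + p))
t(2, -7)*416 = (12/√(1 - 7))*416 = (12/√(-6))*416 = (12*(-I*√6/6))*416 = -2*I*√6*416 = -832*I*√6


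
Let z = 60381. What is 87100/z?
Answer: 87100/60381 ≈ 1.4425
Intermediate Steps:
87100/z = 87100/60381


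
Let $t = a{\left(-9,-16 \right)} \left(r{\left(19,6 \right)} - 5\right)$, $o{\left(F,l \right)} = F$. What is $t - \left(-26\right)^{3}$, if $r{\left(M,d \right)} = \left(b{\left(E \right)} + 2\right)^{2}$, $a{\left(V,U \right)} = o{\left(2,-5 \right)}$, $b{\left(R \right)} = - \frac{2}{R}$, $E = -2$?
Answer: $17584$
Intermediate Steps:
$a{\left(V,U \right)} = 2$
$r{\left(M,d \right)} = 9$ ($r{\left(M,d \right)} = \left(- \frac{2}{-2} + 2\right)^{2} = \left(\left(-2\right) \left(- \frac{1}{2}\right) + 2\right)^{2} = \left(1 + 2\right)^{2} = 3^{2} = 9$)
$t = 8$ ($t = 2 \left(9 - 5\right) = 2 \cdot 4 = 8$)
$t - \left(-26\right)^{3} = 8 - \left(-26\right)^{3} = 8 - -17576 = 8 + 17576 = 17584$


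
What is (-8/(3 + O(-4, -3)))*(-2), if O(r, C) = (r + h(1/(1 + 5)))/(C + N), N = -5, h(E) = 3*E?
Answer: 256/55 ≈ 4.6545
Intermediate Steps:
O(r, C) = (½ + r)/(-5 + C) (O(r, C) = (r + 3/(1 + 5))/(C - 5) = (r + 3/6)/(-5 + C) = (r + 3*(⅙))/(-5 + C) = (r + ½)/(-5 + C) = (½ + r)/(-5 + C))
(-8/(3 + O(-4, -3)))*(-2) = (-8/(3 + (½ - 4)/(-5 - 3)))*(-2) = (-8/(3 - 7/2/(-8)))*(-2) = (-8/(3 - ⅛*(-7/2)))*(-2) = (-8/(3 + 7/16))*(-2) = (-8/(55/16))*(-2) = ((16/55)*(-8))*(-2) = -128/55*(-2) = 256/55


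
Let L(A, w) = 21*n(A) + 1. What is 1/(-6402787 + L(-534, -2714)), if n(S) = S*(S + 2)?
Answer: -1/436938 ≈ -2.2887e-6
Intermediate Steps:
n(S) = S*(2 + S)
L(A, w) = 1 + 21*A*(2 + A) (L(A, w) = 21*(A*(2 + A)) + 1 = 21*A*(2 + A) + 1 = 1 + 21*A*(2 + A))
1/(-6402787 + L(-534, -2714)) = 1/(-6402787 + (1 + 21*(-534)*(2 - 534))) = 1/(-6402787 + (1 + 21*(-534)*(-532))) = 1/(-6402787 + (1 + 5965848)) = 1/(-6402787 + 5965849) = 1/(-436938) = -1/436938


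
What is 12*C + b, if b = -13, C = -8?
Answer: -109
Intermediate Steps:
12*C + b = 12*(-8) - 13 = -96 - 13 = -109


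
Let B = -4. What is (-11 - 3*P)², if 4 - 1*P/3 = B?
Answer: 6889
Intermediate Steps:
P = 24 (P = 12 - 3*(-4) = 12 + 12 = 24)
(-11 - 3*P)² = (-11 - 3*24)² = (-11 - 72)² = (-83)² = 6889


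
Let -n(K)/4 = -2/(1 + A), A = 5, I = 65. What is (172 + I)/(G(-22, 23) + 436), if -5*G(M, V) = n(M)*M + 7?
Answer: 3555/6607 ≈ 0.53807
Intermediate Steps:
n(K) = 4/3 (n(K) = -(-8)/(1 + 5) = -(-8)/6 = -4*(-1/3) = 4/3)
G(M, V) = -7/5 - 4*M/15 (G(M, V) = -(4*M/3 + 7)/5 = -(7 + 4*M/3)/5 = -7/5 - 4*M/15)
(172 + I)/(G(-22, 23) + 436) = (172 + 65)/((-7/5 - 4/15*(-22)) + 436) = 237/((-7/5 + 88/15) + 436) = 237/(67/15 + 436) = 237/(6607/15) = 237*(15/6607) = 3555/6607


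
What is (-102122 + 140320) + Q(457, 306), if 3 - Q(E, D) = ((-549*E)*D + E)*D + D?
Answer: 23492515001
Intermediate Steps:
Q(E, D) = 3 - D - D*(E - 549*D*E) (Q(E, D) = 3 - (((-549*E)*D + E)*D + D) = 3 - ((-549*D*E + E)*D + D) = 3 - ((E - 549*D*E)*D + D) = 3 - (D*(E - 549*D*E) + D) = 3 - (D + D*(E - 549*D*E)) = 3 + (-D - D*(E - 549*D*E)) = 3 - D - D*(E - 549*D*E))
(-102122 + 140320) + Q(457, 306) = (-102122 + 140320) + (3 - 1*306 - 1*306*457 + 549*457*306²) = 38198 + (3 - 306 - 139842 + 549*457*93636) = 38198 + (3 - 306 - 139842 + 23492616948) = 38198 + 23492476803 = 23492515001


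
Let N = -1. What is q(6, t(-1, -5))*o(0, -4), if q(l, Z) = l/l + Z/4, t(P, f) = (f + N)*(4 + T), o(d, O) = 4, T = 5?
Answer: -50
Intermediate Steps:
t(P, f) = -9 + 9*f (t(P, f) = (f - 1)*(4 + 5) = (-1 + f)*9 = -9 + 9*f)
q(l, Z) = 1 + Z/4 (q(l, Z) = 1 + Z*(¼) = 1 + Z/4)
q(6, t(-1, -5))*o(0, -4) = (1 + (-9 + 9*(-5))/4)*4 = (1 + (-9 - 45)/4)*4 = (1 + (¼)*(-54))*4 = (1 - 27/2)*4 = -25/2*4 = -50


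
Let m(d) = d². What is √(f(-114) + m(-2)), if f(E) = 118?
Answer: √122 ≈ 11.045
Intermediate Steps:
√(f(-114) + m(-2)) = √(118 + (-2)²) = √(118 + 4) = √122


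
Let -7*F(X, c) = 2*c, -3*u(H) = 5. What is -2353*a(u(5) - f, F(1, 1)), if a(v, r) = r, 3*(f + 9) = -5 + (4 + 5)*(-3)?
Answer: 4706/7 ≈ 672.29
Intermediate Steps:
u(H) = -5/3 (u(H) = -1/3*5 = -5/3)
F(X, c) = -2*c/7
f = -59/3 (f = -9 + (-5 + (4 + 5)*(-3))/3 = -9 + (-5 + 9*(-3))/3 = -9 + (-5 - 27)/3 = -9 + (1/3)*(-32) = -9 - 32/3 = -59/3 ≈ -19.667)
-2353*a(u(5) - f, F(1, 1)) = -(-4706)/7 = -2353*(-2/7) = 4706/7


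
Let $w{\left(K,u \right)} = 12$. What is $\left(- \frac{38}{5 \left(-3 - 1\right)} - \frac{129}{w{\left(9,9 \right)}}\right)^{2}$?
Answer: $\frac{31329}{400} \approx 78.323$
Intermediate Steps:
$\left(- \frac{38}{5 \left(-3 - 1\right)} - \frac{129}{w{\left(9,9 \right)}}\right)^{2} = \left(- \frac{38}{5 \left(-3 - 1\right)} - \frac{129}{12}\right)^{2} = \left(- \frac{38}{5 \left(-4\right)} - \frac{43}{4}\right)^{2} = \left(- \frac{38}{-20} - \frac{43}{4}\right)^{2} = \left(\left(-38\right) \left(- \frac{1}{20}\right) - \frac{43}{4}\right)^{2} = \left(\frac{19}{10} - \frac{43}{4}\right)^{2} = \left(- \frac{177}{20}\right)^{2} = \frac{31329}{400}$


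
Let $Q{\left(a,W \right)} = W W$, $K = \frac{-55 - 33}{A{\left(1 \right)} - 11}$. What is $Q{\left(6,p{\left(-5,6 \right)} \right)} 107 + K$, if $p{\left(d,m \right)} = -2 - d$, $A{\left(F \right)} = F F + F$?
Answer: $\frac{8755}{9} \approx 972.78$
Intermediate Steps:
$A{\left(F \right)} = F + F^{2}$ ($A{\left(F \right)} = F^{2} + F = F + F^{2}$)
$K = \frac{88}{9}$ ($K = \frac{-55 - 33}{1 \left(1 + 1\right) - 11} = - \frac{88}{1 \cdot 2 - 11} = - \frac{88}{2 - 11} = - \frac{88}{-9} = \left(-88\right) \left(- \frac{1}{9}\right) = \frac{88}{9} \approx 9.7778$)
$Q{\left(a,W \right)} = W^{2}$
$Q{\left(6,p{\left(-5,6 \right)} \right)} 107 + K = \left(-2 - -5\right)^{2} \cdot 107 + \frac{88}{9} = \left(-2 + 5\right)^{2} \cdot 107 + \frac{88}{9} = 3^{2} \cdot 107 + \frac{88}{9} = 9 \cdot 107 + \frac{88}{9} = 963 + \frac{88}{9} = \frac{8755}{9}$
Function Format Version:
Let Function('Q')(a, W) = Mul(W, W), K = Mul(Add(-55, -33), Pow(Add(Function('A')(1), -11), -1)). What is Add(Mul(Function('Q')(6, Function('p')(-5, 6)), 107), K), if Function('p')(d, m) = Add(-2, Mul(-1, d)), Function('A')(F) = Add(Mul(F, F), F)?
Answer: Rational(8755, 9) ≈ 972.78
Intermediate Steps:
Function('A')(F) = Add(F, Pow(F, 2)) (Function('A')(F) = Add(Pow(F, 2), F) = Add(F, Pow(F, 2)))
K = Rational(88, 9) (K = Mul(Add(-55, -33), Pow(Add(Mul(1, Add(1, 1)), -11), -1)) = Mul(-88, Pow(Add(Mul(1, 2), -11), -1)) = Mul(-88, Pow(Add(2, -11), -1)) = Mul(-88, Pow(-9, -1)) = Mul(-88, Rational(-1, 9)) = Rational(88, 9) ≈ 9.7778)
Function('Q')(a, W) = Pow(W, 2)
Add(Mul(Function('Q')(6, Function('p')(-5, 6)), 107), K) = Add(Mul(Pow(Add(-2, Mul(-1, -5)), 2), 107), Rational(88, 9)) = Add(Mul(Pow(Add(-2, 5), 2), 107), Rational(88, 9)) = Add(Mul(Pow(3, 2), 107), Rational(88, 9)) = Add(Mul(9, 107), Rational(88, 9)) = Add(963, Rational(88, 9)) = Rational(8755, 9)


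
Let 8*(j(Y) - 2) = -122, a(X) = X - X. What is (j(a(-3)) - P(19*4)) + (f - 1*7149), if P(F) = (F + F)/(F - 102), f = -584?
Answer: -402501/52 ≈ -7740.4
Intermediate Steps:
a(X) = 0
P(F) = 2*F/(-102 + F) (P(F) = (2*F)/(-102 + F) = 2*F/(-102 + F))
j(Y) = -53/4 (j(Y) = 2 + (1/8)*(-122) = 2 - 61/4 = -53/4)
(j(a(-3)) - P(19*4)) + (f - 1*7149) = (-53/4 - 2*19*4/(-102 + 19*4)) + (-584 - 1*7149) = (-53/4 - 2*76/(-102 + 76)) + (-584 - 7149) = (-53/4 - 2*76/(-26)) - 7733 = (-53/4 - 2*76*(-1)/26) - 7733 = (-53/4 - 1*(-76/13)) - 7733 = (-53/4 + 76/13) - 7733 = -385/52 - 7733 = -402501/52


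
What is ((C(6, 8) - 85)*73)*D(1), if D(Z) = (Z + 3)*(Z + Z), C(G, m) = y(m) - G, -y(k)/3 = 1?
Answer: -54896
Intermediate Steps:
y(k) = -3 (y(k) = -3*1 = -3)
C(G, m) = -3 - G
D(Z) = 2*Z*(3 + Z) (D(Z) = (3 + Z)*(2*Z) = 2*Z*(3 + Z))
((C(6, 8) - 85)*73)*D(1) = (((-3 - 1*6) - 85)*73)*(2*1*(3 + 1)) = (((-3 - 6) - 85)*73)*(2*1*4) = ((-9 - 85)*73)*8 = -94*73*8 = -6862*8 = -54896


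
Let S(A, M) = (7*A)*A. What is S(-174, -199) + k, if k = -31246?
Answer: 180686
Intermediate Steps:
S(A, M) = 7*A²
S(-174, -199) + k = 7*(-174)² - 31246 = 7*30276 - 31246 = 211932 - 31246 = 180686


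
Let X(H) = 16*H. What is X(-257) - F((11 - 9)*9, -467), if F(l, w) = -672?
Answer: -3440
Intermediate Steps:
X(-257) - F((11 - 9)*9, -467) = 16*(-257) - 1*(-672) = -4112 + 672 = -3440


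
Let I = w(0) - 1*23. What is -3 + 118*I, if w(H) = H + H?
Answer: -2717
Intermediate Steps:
w(H) = 2*H
I = -23 (I = 2*0 - 1*23 = 0 - 23 = -23)
-3 + 118*I = -3 + 118*(-23) = -3 - 2714 = -2717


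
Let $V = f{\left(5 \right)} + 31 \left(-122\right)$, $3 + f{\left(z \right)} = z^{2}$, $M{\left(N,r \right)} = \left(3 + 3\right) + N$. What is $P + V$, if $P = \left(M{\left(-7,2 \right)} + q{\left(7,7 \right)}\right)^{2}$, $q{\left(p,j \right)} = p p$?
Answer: $-1456$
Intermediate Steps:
$M{\left(N,r \right)} = 6 + N$
$q{\left(p,j \right)} = p^{2}$
$f{\left(z \right)} = -3 + z^{2}$
$P = 2304$ ($P = \left(\left(6 - 7\right) + 7^{2}\right)^{2} = \left(-1 + 49\right)^{2} = 48^{2} = 2304$)
$V = -3760$ ($V = \left(-3 + 5^{2}\right) + 31 \left(-122\right) = \left(-3 + 25\right) - 3782 = 22 - 3782 = -3760$)
$P + V = 2304 - 3760 = -1456$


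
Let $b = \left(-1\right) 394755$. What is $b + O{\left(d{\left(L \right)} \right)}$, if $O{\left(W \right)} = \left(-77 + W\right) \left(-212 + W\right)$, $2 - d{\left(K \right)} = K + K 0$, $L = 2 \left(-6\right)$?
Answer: $-382281$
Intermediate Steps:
$L = -12$
$d{\left(K \right)} = 2 - K$ ($d{\left(K \right)} = 2 - \left(K + K 0\right) = 2 - \left(K + 0\right) = 2 - K$)
$O{\left(W \right)} = \left(-212 + W\right) \left(-77 + W\right)$
$b = -394755$
$b + O{\left(d{\left(L \right)} \right)} = -394755 + \left(16324 + \left(2 - -12\right)^{2} - 289 \left(2 - -12\right)\right) = -394755 + \left(16324 + \left(2 + 12\right)^{2} - 289 \left(2 + 12\right)\right) = -394755 + \left(16324 + 14^{2} - 4046\right) = -394755 + \left(16324 + 196 - 4046\right) = -394755 + 12474 = -382281$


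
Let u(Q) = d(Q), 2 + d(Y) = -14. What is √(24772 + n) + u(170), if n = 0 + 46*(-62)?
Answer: -16 + 4*√1370 ≈ 132.05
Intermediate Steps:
d(Y) = -16 (d(Y) = -2 - 14 = -16)
u(Q) = -16
n = -2852 (n = 0 - 2852 = -2852)
√(24772 + n) + u(170) = √(24772 - 2852) - 16 = √21920 - 16 = 4*√1370 - 16 = -16 + 4*√1370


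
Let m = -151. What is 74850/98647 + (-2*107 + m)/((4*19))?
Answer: -30317555/7497172 ≈ -4.0439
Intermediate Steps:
74850/98647 + (-2*107 + m)/((4*19)) = 74850/98647 + (-2*107 - 151)/((4*19)) = 74850*(1/98647) + (-214 - 151)/76 = 74850/98647 - 365*1/76 = 74850/98647 - 365/76 = -30317555/7497172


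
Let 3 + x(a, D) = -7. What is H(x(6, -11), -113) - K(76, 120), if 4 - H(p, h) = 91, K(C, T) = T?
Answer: -207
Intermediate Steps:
x(a, D) = -10 (x(a, D) = -3 - 7 = -10)
H(p, h) = -87 (H(p, h) = 4 - 1*91 = 4 - 91 = -87)
H(x(6, -11), -113) - K(76, 120) = -87 - 1*120 = -87 - 120 = -207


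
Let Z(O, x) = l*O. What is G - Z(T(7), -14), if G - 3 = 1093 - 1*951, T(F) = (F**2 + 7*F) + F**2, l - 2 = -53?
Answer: 7642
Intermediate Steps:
l = -51 (l = 2 - 53 = -51)
T(F) = 2*F**2 + 7*F
G = 145 (G = 3 + (1093 - 1*951) = 3 + (1093 - 951) = 3 + 142 = 145)
Z(O, x) = -51*O
G - Z(T(7), -14) = 145 - (-51)*7*(7 + 2*7) = 145 - (-51)*7*(7 + 14) = 145 - (-51)*7*21 = 145 - (-51)*147 = 145 - 1*(-7497) = 145 + 7497 = 7642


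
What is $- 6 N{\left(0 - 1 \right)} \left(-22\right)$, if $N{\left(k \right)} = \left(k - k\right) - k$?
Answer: $132$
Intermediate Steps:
$N{\left(k \right)} = - k$ ($N{\left(k \right)} = 0 - k = - k$)
$- 6 N{\left(0 - 1 \right)} \left(-22\right) = - 6 \left(- (0 - 1)\right) \left(-22\right) = - 6 \left(\left(-1\right) \left(-1\right)\right) \left(-22\right) = \left(-6\right) 1 \left(-22\right) = \left(-6\right) \left(-22\right) = 132$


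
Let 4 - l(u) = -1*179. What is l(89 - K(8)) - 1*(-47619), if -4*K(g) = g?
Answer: 47802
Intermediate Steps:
K(g) = -g/4
l(u) = 183 (l(u) = 4 - (-1)*179 = 4 - 1*(-179) = 4 + 179 = 183)
l(89 - K(8)) - 1*(-47619) = 183 - 1*(-47619) = 183 + 47619 = 47802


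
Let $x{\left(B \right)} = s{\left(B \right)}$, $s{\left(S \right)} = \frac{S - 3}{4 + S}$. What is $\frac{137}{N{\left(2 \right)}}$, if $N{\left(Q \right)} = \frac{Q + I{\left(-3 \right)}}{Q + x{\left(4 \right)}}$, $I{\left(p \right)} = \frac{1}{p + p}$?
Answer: $\frac{6987}{44} \approx 158.8$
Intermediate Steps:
$s{\left(S \right)} = \frac{-3 + S}{4 + S}$
$x{\left(B \right)} = \frac{-3 + B}{4 + B}$
$I{\left(p \right)} = \frac{1}{2 p}$
$N{\left(Q \right)} = \frac{- \frac{1}{6} + Q}{\frac{1}{8} + Q}$ ($N{\left(Q \right)} = \frac{Q + \frac{1}{2 \left(-3\right)}}{Q + \frac{-3 + 4}{4 + 4}} = \frac{Q + \frac{1}{2} \left(- \frac{1}{3}\right)}{Q + \frac{1}{8} \cdot 1} = \frac{Q - \frac{1}{6}}{Q + \frac{1}{8} \cdot 1} = \frac{- \frac{1}{6} + Q}{Q + \frac{1}{8}} = \frac{- \frac{1}{6} + Q}{\frac{1}{8} + Q}$)
$\frac{137}{N{\left(2 \right)}} = \frac{137}{\frac{4}{3} \frac{1}{1 + 8 \cdot 2} \left(-1 + 6 \cdot 2\right)} = \frac{137}{\frac{4}{3} \frac{1}{1 + 16} \left(-1 + 12\right)} = \frac{137}{\frac{4}{3} \cdot \frac{1}{17} \cdot 11} = \frac{137}{\frac{44}{51}} = 137 \cdot \frac{51}{44} = \frac{6987}{44}$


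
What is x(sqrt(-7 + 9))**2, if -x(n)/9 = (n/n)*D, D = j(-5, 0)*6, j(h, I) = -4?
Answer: 46656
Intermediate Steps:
D = -24 (D = -4*6 = -24)
x(n) = 216 (x(n) = -9*n/n*(-24) = -9*(-24) = 216)
x(sqrt(-7 + 9))**2 = 216**2 = 46656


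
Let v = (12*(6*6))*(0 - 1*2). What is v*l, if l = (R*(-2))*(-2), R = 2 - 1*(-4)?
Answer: -20736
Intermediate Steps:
R = 6 (R = 2 + 4 = 6)
l = 24 (l = (6*(-2))*(-2) = -12*(-2) = 24)
v = -864 (v = (12*36)*(0 - 2) = 432*(-2) = -864)
v*l = -864*24 = -20736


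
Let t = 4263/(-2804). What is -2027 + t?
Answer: -5687971/2804 ≈ -2028.5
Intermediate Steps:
t = -4263/2804 (t = 4263*(-1/2804) = -4263/2804 ≈ -1.5203)
-2027 + t = -2027 - 4263/2804 = -5687971/2804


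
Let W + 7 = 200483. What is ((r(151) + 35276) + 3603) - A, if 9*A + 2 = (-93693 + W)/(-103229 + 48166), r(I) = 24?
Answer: 2142139990/55063 ≈ 38903.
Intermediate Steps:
W = 200476 (W = -7 + 200483 = 200476)
A = -24101/55063 (A = -2/9 + ((-93693 + 200476)/(-103229 + 48166))/9 = -2/9 + (106783/(-55063))/9 = -2/9 + (106783*(-1/55063))/9 = -2/9 + (⅑)*(-106783/55063) = -2/9 - 106783/495567 = -24101/55063 ≈ -0.43770)
((r(151) + 35276) + 3603) - A = ((24 + 35276) + 3603) - 1*(-24101/55063) = (35300 + 3603) + 24101/55063 = 38903 + 24101/55063 = 2142139990/55063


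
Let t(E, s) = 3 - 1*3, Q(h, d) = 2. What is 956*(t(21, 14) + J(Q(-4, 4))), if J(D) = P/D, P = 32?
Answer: 15296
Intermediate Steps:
J(D) = 32/D
t(E, s) = 0 (t(E, s) = 3 - 3 = 0)
956*(t(21, 14) + J(Q(-4, 4))) = 956*(0 + 32/2) = 956*(0 + 32*(½)) = 956*(0 + 16) = 956*16 = 15296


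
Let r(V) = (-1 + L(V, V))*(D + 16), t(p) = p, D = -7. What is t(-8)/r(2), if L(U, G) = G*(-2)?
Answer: 8/45 ≈ 0.17778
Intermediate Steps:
L(U, G) = -2*G
r(V) = -9 - 18*V (r(V) = (-1 - 2*V)*(-7 + 16) = (-1 - 2*V)*9 = -9 - 18*V)
t(-8)/r(2) = -8/(-9 - 18*2) = -8/(-9 - 36) = -8/(-45) = -8*(-1/45) = 8/45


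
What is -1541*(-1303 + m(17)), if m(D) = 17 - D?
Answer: 2007923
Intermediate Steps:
-1541*(-1303 + m(17)) = -1541*(-1303 + (17 - 1*17)) = -1541*(-1303 + (17 - 17)) = -1541*(-1303 + 0) = -1541*(-1303) = 2007923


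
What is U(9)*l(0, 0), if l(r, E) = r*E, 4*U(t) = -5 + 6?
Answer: 0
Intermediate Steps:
U(t) = ¼ (U(t) = (-5 + 6)/4 = (¼)*1 = ¼)
l(r, E) = E*r
U(9)*l(0, 0) = (0*0)/4 = (¼)*0 = 0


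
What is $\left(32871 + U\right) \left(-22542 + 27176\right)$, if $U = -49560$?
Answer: $-77336826$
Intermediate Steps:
$\left(32871 + U\right) \left(-22542 + 27176\right) = \left(32871 - 49560\right) \left(-22542 + 27176\right) = \left(-16689\right) 4634 = -77336826$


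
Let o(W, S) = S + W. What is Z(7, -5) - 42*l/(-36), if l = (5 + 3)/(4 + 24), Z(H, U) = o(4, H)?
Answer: 34/3 ≈ 11.333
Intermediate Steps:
Z(H, U) = 4 + H (Z(H, U) = H + 4 = 4 + H)
l = 2/7 (l = 8/28 = 8*(1/28) = 2/7 ≈ 0.28571)
Z(7, -5) - 42*l/(-36) = (4 + 7) - 12/(-36) = 11 - 12*(-1)/36 = 11 - 42*(-1/126) = 11 + ⅓ = 34/3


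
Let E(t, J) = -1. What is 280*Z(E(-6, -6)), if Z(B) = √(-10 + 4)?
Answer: 280*I*√6 ≈ 685.86*I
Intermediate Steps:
Z(B) = I*√6 (Z(B) = √(-6) = I*√6)
280*Z(E(-6, -6)) = 280*(I*√6) = 280*I*√6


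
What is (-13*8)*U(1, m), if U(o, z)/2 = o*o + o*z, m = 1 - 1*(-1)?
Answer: -624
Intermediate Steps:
m = 2 (m = 1 + 1 = 2)
U(o, z) = 2*o² + 2*o*z (U(o, z) = 2*(o*o + o*z) = 2*(o² + o*z) = 2*o² + 2*o*z)
(-13*8)*U(1, m) = (-13*8)*(2*1*(1 + 2)) = -208*3 = -104*6 = -624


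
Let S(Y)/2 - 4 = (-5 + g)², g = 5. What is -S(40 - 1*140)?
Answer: -8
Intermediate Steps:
S(Y) = 8 (S(Y) = 8 + 2*(-5 + 5)² = 8 + 2*0² = 8 + 2*0 = 8 + 0 = 8)
-S(40 - 1*140) = -1*8 = -8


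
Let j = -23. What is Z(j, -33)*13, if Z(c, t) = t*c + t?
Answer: 9438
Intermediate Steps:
Z(c, t) = t + c*t (Z(c, t) = c*t + t = t + c*t)
Z(j, -33)*13 = -33*(1 - 23)*13 = -33*(-22)*13 = 726*13 = 9438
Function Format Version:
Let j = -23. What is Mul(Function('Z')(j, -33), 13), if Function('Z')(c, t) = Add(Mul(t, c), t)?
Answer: 9438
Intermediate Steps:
Function('Z')(c, t) = Add(t, Mul(c, t)) (Function('Z')(c, t) = Add(Mul(c, t), t) = Add(t, Mul(c, t)))
Mul(Function('Z')(j, -33), 13) = Mul(Mul(-33, Add(1, -23)), 13) = Mul(Mul(-33, -22), 13) = Mul(726, 13) = 9438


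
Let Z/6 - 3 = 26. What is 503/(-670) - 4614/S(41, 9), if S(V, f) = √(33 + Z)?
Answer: -503/670 - 1538*√23/23 ≈ -321.45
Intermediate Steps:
Z = 174 (Z = 18 + 6*26 = 18 + 156 = 174)
S(V, f) = 3*√23 (S(V, f) = √(33 + 174) = √207 = 3*√23)
503/(-670) - 4614/S(41, 9) = 503/(-670) - 4614*√23/69 = 503*(-1/670) - 1538*√23/23 = -503/670 - 1538*√23/23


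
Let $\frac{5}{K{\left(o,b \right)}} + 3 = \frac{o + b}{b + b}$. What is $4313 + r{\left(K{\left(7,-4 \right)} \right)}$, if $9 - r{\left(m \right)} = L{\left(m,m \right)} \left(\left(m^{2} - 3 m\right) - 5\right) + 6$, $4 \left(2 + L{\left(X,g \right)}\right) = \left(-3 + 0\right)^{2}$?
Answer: $\frac{12584261}{2916} \approx 4315.6$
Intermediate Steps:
$K{\left(o,b \right)} = \frac{5}{-3 + \frac{b + o}{2 b}}$ ($K{\left(o,b \right)} = \frac{5}{-3 + \frac{o + b}{b + b}} = \frac{5}{-3 + \frac{b + o}{2 b}}$)
$L{\left(X,g \right)} = \frac{1}{4}$ ($L{\left(X,g \right)} = -2 + \frac{\left(-3 + 0\right)^{2}}{4} = -2 + \frac{\left(-3\right)^{2}}{4} = -2 + \frac{1}{4} \cdot 9 = -2 + \frac{9}{4} = \frac{1}{4}$)
$r{\left(m \right)} = \frac{17}{4} - \frac{m^{2}}{4} + \frac{3 m}{4}$ ($r{\left(m \right)} = 9 - \left(\frac{\left(m^{2} - 3 m\right) - 5}{4} + 6\right) = 9 - \left(\frac{-5 + m^{2} - 3 m}{4} + 6\right) = 9 - \left(\left(- \frac{5}{4} - \frac{3 m}{4} + \frac{m^{2}}{4}\right) + 6\right) = 9 - \left(\frac{19}{4} - \frac{3 m}{4} + \frac{m^{2}}{4}\right) = \frac{17}{4} - \frac{m^{2}}{4} + \frac{3 m}{4}$)
$4313 + r{\left(K{\left(7,-4 \right)} \right)} = 4313 + \left(\frac{17}{4} - \frac{\left(\left(-10\right) \left(-4\right) \frac{1}{\left(-1\right) 7 + 5 \left(-4\right)}\right)^{2}}{4} + \frac{3 \left(\left(-10\right) \left(-4\right) \frac{1}{\left(-1\right) 7 + 5 \left(-4\right)}\right)}{4}\right) = 4313 + \left(\frac{17}{4} - \frac{\left(\left(-10\right) \left(-4\right) \frac{1}{-7 - 20}\right)^{2}}{4} + \frac{3 \left(\left(-10\right) \left(-4\right) \frac{1}{-7 - 20}\right)}{4}\right) = 4313 + \left(\frac{17}{4} - \frac{\left(\left(-10\right) \left(-4\right) \frac{1}{-27}\right)^{2}}{4} + \frac{3 \left(\left(-10\right) \left(-4\right) \frac{1}{-27}\right)}{4}\right) = 4313 + \left(\frac{17}{4} - \frac{\left(\left(-10\right) \left(-4\right) \left(- \frac{1}{27}\right)\right)^{2}}{4} + \frac{3 \left(\left(-10\right) \left(-4\right) \left(- \frac{1}{27}\right)\right)}{4}\right) = 4313 + \left(\frac{17}{4} - \frac{\left(- \frac{40}{27}\right)^{2}}{4} + \frac{3}{4} \left(- \frac{40}{27}\right)\right) = 4313 - - \frac{7553}{2916} = 4313 + \frac{7553}{2916} = \frac{12584261}{2916}$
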